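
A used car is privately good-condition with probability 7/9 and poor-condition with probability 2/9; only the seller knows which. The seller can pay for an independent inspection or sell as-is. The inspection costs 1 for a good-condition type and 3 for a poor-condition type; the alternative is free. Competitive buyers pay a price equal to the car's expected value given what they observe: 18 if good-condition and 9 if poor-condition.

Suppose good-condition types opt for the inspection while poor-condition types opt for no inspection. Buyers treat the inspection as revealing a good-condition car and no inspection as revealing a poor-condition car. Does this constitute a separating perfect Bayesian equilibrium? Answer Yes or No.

No

Under these beliefs, the inspection earns price 18 and no inspection earns price 9.
good-condition: the inspection nets 18 − 1 = 17; no inspection nets 9. good-condition prefers the inspection.
poor-condition: the inspection nets 18 − 3 = 15; no inspection nets 9. poor-condition would deviate to the inspection.
poor-condition has a profitable deviation, so the profile is not an equilibrium.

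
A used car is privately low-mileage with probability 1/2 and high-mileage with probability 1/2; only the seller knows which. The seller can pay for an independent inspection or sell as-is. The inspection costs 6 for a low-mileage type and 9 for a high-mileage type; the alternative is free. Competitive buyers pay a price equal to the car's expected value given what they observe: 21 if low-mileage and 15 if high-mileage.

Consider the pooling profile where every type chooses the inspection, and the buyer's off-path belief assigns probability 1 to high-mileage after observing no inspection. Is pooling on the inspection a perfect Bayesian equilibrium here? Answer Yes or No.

No

On path, the buyer holds the prior and pays 1/2·21 + 1/2·15 = 18. Off path (no inspection), believing high-mileage, it pays 15.
low-mileage: the inspection nets 18 − 6 = 12; no inspection nets 15. low-mileage would deviate.
high-mileage: the inspection nets 18 − 9 = 9; no inspection nets 15. high-mileage would deviate.
A type deviates, so pooling fails.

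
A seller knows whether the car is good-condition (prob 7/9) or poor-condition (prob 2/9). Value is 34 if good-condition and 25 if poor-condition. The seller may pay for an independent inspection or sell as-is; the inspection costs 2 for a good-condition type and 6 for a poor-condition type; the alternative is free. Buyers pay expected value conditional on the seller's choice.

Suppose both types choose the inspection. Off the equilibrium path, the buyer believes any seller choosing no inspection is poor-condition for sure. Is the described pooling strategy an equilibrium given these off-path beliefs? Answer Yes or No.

Yes

On path, the buyer holds the prior and pays 7/9·34 + 2/9·25 = 32. Off path (no inspection), believing poor-condition, it pays 25.
good-condition: the inspection nets 32 − 2 = 30; no inspection nets 25. good-condition stays.
poor-condition: the inspection nets 32 − 6 = 26; no inspection nets 25. poor-condition stays.
No type deviates, so pooling is sustained.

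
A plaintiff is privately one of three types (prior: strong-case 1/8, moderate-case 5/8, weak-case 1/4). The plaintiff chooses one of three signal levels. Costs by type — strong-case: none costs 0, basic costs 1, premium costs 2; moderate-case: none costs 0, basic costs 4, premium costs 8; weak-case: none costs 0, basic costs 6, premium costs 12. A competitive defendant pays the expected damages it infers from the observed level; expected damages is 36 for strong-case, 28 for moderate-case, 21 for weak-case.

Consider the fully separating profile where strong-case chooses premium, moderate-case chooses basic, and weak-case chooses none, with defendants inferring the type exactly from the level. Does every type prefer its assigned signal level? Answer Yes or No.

Separating settlements: premium → 36, basic → 28, none → 21.
strong-case (assigned premium): none: 21 − 0 = 21; basic: 28 − 1 = 27; premium: 36 − 2 = 34. strong-case stays.
moderate-case (assigned basic): none: 21 − 0 = 21; basic: 28 − 4 = 24; premium: 36 − 8 = 28. moderate-case prefers premium.
weak-case (assigned none): none: 21 − 0 = 21; basic: 28 − 6 = 22; premium: 36 − 12 = 24. weak-case prefers premium.
At least one type deviates; the separating profile fails.

No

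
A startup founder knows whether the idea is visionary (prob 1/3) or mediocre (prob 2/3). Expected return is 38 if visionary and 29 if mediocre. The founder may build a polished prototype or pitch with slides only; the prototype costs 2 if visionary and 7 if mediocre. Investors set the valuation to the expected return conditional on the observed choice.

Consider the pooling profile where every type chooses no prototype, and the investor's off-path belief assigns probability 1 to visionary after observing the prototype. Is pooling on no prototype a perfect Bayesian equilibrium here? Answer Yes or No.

No

On path, the investor holds the prior and pays 1/3·38 + 2/3·29 = 32. Off path (the prototype), believing visionary, it pays 38.
visionary: no prototype nets 32; the prototype nets 38 − 2 = 36. visionary would deviate.
mediocre: no prototype nets 32; the prototype nets 38 − 7 = 31. mediocre stays.
A type deviates, so pooling fails.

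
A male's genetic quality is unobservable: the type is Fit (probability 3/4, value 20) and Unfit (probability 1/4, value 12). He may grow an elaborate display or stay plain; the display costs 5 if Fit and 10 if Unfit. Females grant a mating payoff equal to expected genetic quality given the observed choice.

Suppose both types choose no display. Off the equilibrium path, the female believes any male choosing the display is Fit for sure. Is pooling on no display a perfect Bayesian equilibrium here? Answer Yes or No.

Yes

On path, the female holds the prior and pays 3/4·20 + 1/4·12 = 18. Off path (the display), believing Fit, it pays 20.
Fit: no display nets 18; the display nets 20 − 5 = 15. Fit stays.
Unfit: no display nets 18; the display nets 20 − 10 = 10. Unfit stays.
No type deviates, so pooling is sustained.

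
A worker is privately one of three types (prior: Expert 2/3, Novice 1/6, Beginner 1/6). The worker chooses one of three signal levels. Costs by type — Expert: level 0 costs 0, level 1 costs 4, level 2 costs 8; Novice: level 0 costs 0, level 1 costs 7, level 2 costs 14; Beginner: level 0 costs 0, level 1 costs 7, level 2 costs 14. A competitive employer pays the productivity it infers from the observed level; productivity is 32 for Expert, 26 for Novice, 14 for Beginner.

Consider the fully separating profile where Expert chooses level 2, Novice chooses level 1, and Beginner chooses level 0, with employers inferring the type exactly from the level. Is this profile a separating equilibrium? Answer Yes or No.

Separating wages: level 2 → 32, level 1 → 26, level 0 → 14.
Expert (assigned level 2): level 0: 14 − 0 = 14; level 1: 26 − 4 = 22; level 2: 32 − 8 = 24. Expert stays.
Novice (assigned level 1): level 0: 14 − 0 = 14; level 1: 26 − 7 = 19; level 2: 32 − 14 = 18. Novice stays.
Beginner (assigned level 0): level 0: 14 − 0 = 14; level 1: 26 − 7 = 19; level 2: 32 − 14 = 18. Beginner prefers level 1.
At least one type deviates; the separating profile fails.

No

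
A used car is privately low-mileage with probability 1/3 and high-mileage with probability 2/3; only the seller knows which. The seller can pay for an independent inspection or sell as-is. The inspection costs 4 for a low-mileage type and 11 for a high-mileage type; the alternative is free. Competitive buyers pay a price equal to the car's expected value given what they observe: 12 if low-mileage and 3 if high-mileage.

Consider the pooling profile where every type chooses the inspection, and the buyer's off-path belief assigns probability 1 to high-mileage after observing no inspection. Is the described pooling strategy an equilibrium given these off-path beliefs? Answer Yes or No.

No

On path, the buyer holds the prior and pays 1/3·12 + 2/3·3 = 6. Off path (no inspection), believing high-mileage, it pays 3.
low-mileage: the inspection nets 6 − 4 = 2; no inspection nets 3. low-mileage would deviate.
high-mileage: the inspection nets 6 − 11 = -5; no inspection nets 3. high-mileage would deviate.
A type deviates, so pooling fails.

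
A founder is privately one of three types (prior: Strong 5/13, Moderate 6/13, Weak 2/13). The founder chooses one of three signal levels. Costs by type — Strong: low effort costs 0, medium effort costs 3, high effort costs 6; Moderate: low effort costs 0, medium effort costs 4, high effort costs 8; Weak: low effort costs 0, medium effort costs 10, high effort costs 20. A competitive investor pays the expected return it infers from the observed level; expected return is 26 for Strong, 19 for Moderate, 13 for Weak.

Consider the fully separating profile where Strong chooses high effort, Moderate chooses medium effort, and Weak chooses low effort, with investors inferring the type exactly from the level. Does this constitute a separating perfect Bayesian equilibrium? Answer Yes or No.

No

Separating valuations: high effort → 26, medium effort → 19, low effort → 13.
Strong (assigned high effort): low effort: 13 − 0 = 13; medium effort: 19 − 3 = 16; high effort: 26 − 6 = 20. Strong stays.
Moderate (assigned medium effort): low effort: 13 − 0 = 13; medium effort: 19 − 4 = 15; high effort: 26 − 8 = 18. Moderate prefers high effort.
Weak (assigned low effort): low effort: 13 − 0 = 13; medium effort: 19 − 10 = 9; high effort: 26 − 20 = 6. Weak stays.
At least one type deviates; the separating profile fails.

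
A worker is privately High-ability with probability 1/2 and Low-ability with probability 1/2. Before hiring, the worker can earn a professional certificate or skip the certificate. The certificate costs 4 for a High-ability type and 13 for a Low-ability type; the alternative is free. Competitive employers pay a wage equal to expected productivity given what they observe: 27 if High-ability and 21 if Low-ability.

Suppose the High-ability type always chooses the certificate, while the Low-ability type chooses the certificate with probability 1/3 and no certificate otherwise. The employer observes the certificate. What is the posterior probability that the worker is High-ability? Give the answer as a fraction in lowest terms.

P(the certificate) = (1/2)·1 + (1/2)·(1/3) = 2/3.
By Bayes' rule, P(High-ability | the certificate) = (1/2) / (2/3) = 3/4.

3/4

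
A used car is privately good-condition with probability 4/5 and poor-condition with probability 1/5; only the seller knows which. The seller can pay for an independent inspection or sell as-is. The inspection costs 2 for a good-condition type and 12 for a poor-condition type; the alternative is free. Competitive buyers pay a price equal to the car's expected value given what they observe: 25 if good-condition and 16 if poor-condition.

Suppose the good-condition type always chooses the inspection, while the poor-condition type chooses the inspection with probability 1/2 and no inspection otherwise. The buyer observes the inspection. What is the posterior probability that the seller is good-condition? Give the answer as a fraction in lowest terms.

P(the inspection) = (4/5)·1 + (1/5)·(1/2) = 9/10.
By Bayes' rule, P(good-condition | the inspection) = (4/5) / (9/10) = 8/9.

8/9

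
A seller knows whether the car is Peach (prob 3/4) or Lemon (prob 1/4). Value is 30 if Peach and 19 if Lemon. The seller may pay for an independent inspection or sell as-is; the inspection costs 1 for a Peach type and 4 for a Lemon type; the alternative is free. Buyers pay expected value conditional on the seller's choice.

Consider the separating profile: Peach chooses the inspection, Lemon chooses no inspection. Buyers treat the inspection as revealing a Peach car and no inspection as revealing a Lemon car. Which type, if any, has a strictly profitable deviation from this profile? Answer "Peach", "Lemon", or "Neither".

Lemon

The inspection pays 30; no inspection pays 19.
Peach: assigned the inspection, nets 30 − 1 = 29; deviating to no inspection nets 19.
Lemon: assigned no inspection, nets 19; deviating to the inspection nets 30 − 4 = 26.
The Lemon type gains 7 by deviating.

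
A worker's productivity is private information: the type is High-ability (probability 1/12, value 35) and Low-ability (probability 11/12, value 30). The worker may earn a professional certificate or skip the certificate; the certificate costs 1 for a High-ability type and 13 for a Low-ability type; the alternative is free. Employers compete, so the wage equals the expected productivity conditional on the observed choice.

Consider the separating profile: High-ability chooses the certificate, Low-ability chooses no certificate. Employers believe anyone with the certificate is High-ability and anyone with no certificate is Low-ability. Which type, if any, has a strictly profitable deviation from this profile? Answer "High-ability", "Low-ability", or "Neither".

Neither

The certificate pays 35; no certificate pays 30.
High-ability: assigned the certificate, nets 35 − 1 = 34; deviating to no certificate nets 30.
Low-ability: assigned no certificate, nets 30; deviating to the certificate nets 35 − 13 = 22.
Both types strictly prefer their assigned action; no profitable deviation.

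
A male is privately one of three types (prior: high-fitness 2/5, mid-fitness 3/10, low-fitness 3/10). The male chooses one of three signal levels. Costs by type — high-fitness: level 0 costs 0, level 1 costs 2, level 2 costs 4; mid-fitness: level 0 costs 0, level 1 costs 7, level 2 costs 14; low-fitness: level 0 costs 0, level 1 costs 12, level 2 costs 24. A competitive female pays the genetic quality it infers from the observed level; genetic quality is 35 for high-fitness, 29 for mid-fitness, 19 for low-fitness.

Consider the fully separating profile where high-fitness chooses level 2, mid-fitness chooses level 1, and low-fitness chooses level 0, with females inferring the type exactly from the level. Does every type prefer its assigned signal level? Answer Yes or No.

Separating mating payoffs: level 2 → 35, level 1 → 29, level 0 → 19.
high-fitness (assigned level 2): level 0: 19 − 0 = 19; level 1: 29 − 2 = 27; level 2: 35 − 4 = 31. high-fitness stays.
mid-fitness (assigned level 1): level 0: 19 − 0 = 19; level 1: 29 − 7 = 22; level 2: 35 − 14 = 21. mid-fitness stays.
low-fitness (assigned level 0): level 0: 19 − 0 = 19; level 1: 29 − 12 = 17; level 2: 35 − 24 = 11. low-fitness stays.
Every type prefers its assigned level; separation holds.

Yes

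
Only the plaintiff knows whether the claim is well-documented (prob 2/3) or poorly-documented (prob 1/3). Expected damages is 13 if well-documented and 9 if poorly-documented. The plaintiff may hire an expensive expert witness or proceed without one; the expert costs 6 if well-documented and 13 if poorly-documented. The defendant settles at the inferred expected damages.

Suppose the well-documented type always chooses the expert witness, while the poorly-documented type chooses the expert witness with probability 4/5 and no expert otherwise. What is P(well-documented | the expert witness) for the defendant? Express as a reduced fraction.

5/7

P(the expert witness) = (2/3)·1 + (1/3)·(4/5) = 14/15.
By Bayes' rule, P(well-documented | the expert witness) = (2/3) / (14/15) = 5/7.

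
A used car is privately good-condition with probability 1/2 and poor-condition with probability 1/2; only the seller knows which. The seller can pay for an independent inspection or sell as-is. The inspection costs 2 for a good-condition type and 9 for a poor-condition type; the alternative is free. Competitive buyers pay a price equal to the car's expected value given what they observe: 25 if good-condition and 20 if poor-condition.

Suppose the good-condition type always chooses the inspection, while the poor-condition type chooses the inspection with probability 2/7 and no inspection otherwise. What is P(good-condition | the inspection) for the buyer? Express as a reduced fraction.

7/9

P(the inspection) = (1/2)·1 + (1/2)·(2/7) = 9/14.
By Bayes' rule, P(good-condition | the inspection) = (1/2) / (9/14) = 7/9.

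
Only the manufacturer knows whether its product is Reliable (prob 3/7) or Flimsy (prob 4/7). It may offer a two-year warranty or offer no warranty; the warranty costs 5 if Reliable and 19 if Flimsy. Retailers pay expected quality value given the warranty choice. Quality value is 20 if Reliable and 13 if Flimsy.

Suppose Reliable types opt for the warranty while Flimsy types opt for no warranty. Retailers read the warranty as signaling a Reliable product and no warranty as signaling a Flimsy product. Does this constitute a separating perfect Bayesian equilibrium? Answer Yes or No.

Yes

Under these beliefs, the warranty earns price 20 and no warranty earns price 13.
Reliable: the warranty nets 20 − 5 = 15; no warranty nets 13. Reliable prefers the warranty.
Flimsy: the warranty nets 20 − 19 = 1; no warranty nets 13. Flimsy prefers no warranty.
Neither type deviates, so the separating profile is an equilibrium.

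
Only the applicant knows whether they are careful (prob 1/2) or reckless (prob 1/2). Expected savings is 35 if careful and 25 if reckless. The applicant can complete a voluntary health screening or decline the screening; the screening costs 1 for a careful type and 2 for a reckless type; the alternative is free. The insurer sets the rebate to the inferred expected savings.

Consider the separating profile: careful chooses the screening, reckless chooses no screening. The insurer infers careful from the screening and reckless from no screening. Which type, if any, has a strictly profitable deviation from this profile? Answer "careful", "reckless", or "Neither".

The screening pays 35; no screening pays 25.
careful: assigned the screening, nets 35 − 1 = 34; deviating to no screening nets 25.
reckless: assigned no screening, nets 25; deviating to the screening nets 35 − 2 = 33.
The reckless type gains 8 by deviating.

reckless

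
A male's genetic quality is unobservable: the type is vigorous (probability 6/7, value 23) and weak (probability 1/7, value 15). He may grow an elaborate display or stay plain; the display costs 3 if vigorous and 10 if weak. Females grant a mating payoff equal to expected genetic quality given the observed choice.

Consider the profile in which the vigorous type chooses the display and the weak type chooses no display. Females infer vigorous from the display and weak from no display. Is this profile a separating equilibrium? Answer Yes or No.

Under these beliefs, the display earns mating payoff 23 and no display earns mating payoff 15.
vigorous: the display nets 23 − 3 = 20; no display nets 15. vigorous prefers the display.
weak: the display nets 23 − 10 = 13; no display nets 15. weak prefers no display.
Neither type deviates, so the separating profile is an equilibrium.

Yes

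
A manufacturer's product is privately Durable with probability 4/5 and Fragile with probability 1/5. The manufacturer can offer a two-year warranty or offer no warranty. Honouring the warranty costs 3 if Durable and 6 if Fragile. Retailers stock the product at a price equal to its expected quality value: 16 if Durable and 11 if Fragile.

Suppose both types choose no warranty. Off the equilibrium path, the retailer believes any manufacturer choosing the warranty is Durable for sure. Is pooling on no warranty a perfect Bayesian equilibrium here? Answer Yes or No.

On path, the retailer holds the prior and pays 4/5·16 + 1/5·11 = 15. Off path (the warranty), believing Durable, it pays 16.
Durable: no warranty nets 15; the warranty nets 16 − 3 = 13. Durable stays.
Fragile: no warranty nets 15; the warranty nets 16 − 6 = 10. Fragile stays.
No type deviates, so pooling is sustained.

Yes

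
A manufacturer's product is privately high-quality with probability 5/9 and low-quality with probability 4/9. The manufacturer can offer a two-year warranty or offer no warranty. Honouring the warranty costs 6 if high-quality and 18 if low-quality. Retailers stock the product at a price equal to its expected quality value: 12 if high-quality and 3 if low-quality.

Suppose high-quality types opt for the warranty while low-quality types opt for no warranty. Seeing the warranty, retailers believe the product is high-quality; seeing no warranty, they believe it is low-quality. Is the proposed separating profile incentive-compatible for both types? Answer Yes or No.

Under these beliefs, the warranty earns price 12 and no warranty earns price 3.
high-quality: the warranty nets 12 − 6 = 6; no warranty nets 3. high-quality prefers the warranty.
low-quality: the warranty nets 12 − 18 = -6; no warranty nets 3. low-quality prefers no warranty.
Neither type deviates, so the separating profile is an equilibrium.

Yes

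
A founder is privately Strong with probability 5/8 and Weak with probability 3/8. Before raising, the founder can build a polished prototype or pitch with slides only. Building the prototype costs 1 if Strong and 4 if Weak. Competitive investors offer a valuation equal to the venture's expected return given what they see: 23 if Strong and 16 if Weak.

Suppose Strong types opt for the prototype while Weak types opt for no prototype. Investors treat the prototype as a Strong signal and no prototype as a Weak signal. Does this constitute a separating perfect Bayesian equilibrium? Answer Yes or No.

No

Under these beliefs, the prototype earns valuation 23 and no prototype earns valuation 16.
Strong: the prototype nets 23 − 1 = 22; no prototype nets 16. Strong prefers the prototype.
Weak: the prototype nets 23 − 4 = 19; no prototype nets 16. Weak would deviate to the prototype.
Weak has a profitable deviation, so the profile is not an equilibrium.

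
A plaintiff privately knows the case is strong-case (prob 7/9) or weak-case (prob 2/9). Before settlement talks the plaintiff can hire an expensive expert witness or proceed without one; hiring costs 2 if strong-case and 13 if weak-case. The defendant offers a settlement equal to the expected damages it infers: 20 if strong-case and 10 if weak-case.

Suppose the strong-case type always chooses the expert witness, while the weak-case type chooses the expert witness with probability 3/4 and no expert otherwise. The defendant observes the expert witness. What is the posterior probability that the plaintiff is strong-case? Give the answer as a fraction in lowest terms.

14/17

P(the expert witness) = (7/9)·1 + (2/9)·(3/4) = 17/18.
By Bayes' rule, P(strong-case | the expert witness) = (7/9) / (17/18) = 14/17.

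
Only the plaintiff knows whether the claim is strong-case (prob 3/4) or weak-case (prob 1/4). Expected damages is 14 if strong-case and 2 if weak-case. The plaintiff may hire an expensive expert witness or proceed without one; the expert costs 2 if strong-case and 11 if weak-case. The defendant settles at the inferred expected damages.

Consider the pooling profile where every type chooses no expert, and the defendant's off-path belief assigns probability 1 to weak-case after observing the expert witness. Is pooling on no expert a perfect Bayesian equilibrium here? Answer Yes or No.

Yes

On path, the defendant holds the prior and pays 3/4·14 + 1/4·2 = 11. Off path (the expert witness), believing weak-case, it pays 2.
strong-case: no expert nets 11; the expert witness nets 2 − 2 = 0. strong-case stays.
weak-case: no expert nets 11; the expert witness nets 2 − 11 = -9. weak-case stays.
No type deviates, so pooling is sustained.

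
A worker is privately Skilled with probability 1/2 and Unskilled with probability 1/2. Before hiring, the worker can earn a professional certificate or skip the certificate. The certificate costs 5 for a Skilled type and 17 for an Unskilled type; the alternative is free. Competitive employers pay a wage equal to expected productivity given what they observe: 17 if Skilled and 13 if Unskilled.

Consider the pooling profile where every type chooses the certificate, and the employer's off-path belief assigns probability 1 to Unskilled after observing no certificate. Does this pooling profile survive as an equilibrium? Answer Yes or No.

On path, the employer holds the prior and pays 1/2·17 + 1/2·13 = 15. Off path (no certificate), believing Unskilled, it pays 13.
Skilled: the certificate nets 15 − 5 = 10; no certificate nets 13. Skilled would deviate.
Unskilled: the certificate nets 15 − 17 = -2; no certificate nets 13. Unskilled would deviate.
A type deviates, so pooling fails.

No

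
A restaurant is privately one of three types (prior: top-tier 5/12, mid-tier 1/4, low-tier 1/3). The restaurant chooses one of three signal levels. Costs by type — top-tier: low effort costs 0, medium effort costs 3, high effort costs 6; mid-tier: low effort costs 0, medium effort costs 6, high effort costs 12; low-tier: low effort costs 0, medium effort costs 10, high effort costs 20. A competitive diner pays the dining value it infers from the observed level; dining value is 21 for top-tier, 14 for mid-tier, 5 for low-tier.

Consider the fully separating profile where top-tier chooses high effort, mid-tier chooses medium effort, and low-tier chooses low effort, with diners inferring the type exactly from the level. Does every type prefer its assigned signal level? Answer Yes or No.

No

Separating price premiums: high effort → 21, medium effort → 14, low effort → 5.
top-tier (assigned high effort): low effort: 5 − 0 = 5; medium effort: 14 − 3 = 11; high effort: 21 − 6 = 15. top-tier stays.
mid-tier (assigned medium effort): low effort: 5 − 0 = 5; medium effort: 14 − 6 = 8; high effort: 21 − 12 = 9. mid-tier prefers high effort.
low-tier (assigned low effort): low effort: 5 − 0 = 5; medium effort: 14 − 10 = 4; high effort: 21 − 20 = 1. low-tier stays.
At least one type deviates; the separating profile fails.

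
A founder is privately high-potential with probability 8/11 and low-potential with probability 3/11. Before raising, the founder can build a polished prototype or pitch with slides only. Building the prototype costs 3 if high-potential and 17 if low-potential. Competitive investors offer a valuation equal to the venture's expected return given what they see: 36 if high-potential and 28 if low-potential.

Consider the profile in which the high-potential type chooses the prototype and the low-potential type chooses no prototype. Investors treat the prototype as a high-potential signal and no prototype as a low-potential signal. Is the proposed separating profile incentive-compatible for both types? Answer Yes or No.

Under these beliefs, the prototype earns valuation 36 and no prototype earns valuation 28.
high-potential: the prototype nets 36 − 3 = 33; no prototype nets 28. high-potential prefers the prototype.
low-potential: the prototype nets 36 − 17 = 19; no prototype nets 28. low-potential prefers no prototype.
Neither type deviates, so the separating profile is an equilibrium.

Yes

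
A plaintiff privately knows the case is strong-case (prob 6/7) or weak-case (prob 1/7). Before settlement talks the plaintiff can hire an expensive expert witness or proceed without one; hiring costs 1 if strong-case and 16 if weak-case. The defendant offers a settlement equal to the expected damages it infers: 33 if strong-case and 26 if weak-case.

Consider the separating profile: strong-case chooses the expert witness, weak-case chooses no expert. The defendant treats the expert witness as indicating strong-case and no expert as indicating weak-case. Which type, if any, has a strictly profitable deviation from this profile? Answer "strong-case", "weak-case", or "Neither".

Neither

The expert witness pays 33; no expert pays 26.
strong-case: assigned the expert witness, nets 33 − 1 = 32; deviating to no expert nets 26.
weak-case: assigned no expert, nets 26; deviating to the expert witness nets 33 − 16 = 17.
Both types strictly prefer their assigned action; no profitable deviation.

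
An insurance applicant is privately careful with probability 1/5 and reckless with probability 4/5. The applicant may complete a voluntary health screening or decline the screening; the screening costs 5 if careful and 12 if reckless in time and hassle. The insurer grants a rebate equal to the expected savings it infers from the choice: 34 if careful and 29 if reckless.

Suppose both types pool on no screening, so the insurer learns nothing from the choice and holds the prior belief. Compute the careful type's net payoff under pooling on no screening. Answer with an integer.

30

Pooled rebate = 1/5·34 + 4/5·29 = 30.
careful pays no cost for no screening, so net payoff = 30.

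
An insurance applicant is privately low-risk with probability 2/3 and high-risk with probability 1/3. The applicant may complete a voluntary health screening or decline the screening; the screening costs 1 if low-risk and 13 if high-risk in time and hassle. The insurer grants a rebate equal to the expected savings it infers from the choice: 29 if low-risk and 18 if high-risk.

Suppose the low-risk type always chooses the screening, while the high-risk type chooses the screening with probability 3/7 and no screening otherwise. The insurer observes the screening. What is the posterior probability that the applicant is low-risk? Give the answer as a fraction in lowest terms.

14/17

P(the screening) = (2/3)·1 + (1/3)·(3/7) = 17/21.
By Bayes' rule, P(low-risk | the screening) = (2/3) / (17/21) = 14/17.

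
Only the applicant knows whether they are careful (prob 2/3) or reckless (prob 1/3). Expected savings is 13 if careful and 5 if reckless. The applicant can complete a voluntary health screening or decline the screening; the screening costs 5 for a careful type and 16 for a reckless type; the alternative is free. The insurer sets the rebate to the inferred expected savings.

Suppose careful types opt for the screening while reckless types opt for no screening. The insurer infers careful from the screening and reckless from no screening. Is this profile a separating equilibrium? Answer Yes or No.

Yes

Under these beliefs, the screening earns rebate 13 and no screening earns rebate 5.
careful: the screening nets 13 − 5 = 8; no screening nets 5. careful prefers the screening.
reckless: the screening nets 13 − 16 = -3; no screening nets 5. reckless prefers no screening.
Neither type deviates, so the separating profile is an equilibrium.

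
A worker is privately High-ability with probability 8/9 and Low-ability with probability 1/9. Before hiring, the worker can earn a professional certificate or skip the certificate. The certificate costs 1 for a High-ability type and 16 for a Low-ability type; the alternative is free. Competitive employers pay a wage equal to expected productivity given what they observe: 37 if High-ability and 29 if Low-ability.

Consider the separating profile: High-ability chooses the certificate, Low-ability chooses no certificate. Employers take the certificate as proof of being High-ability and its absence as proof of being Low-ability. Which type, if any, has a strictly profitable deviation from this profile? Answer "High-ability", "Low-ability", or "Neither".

The certificate pays 37; no certificate pays 29.
High-ability: assigned the certificate, nets 37 − 1 = 36; deviating to no certificate nets 29.
Low-ability: assigned no certificate, nets 29; deviating to the certificate nets 37 − 16 = 21.
Both types strictly prefer their assigned action; no profitable deviation.

Neither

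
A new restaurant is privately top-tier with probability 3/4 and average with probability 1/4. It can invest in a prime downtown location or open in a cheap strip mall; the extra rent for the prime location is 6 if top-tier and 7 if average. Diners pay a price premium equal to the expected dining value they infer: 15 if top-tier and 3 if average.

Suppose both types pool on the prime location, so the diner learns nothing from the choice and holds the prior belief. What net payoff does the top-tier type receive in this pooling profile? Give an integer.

6

Pooled price premium = 3/4·15 + 1/4·3 = 12.
top-tier pays cost 6 for the prime location, so net payoff = 12 − 6 = 6.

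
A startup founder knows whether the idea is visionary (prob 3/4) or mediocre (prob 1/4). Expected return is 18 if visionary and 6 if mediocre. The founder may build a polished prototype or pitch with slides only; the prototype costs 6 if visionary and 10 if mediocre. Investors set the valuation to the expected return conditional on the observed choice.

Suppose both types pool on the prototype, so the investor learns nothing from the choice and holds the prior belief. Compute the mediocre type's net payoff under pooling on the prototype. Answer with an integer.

5

Pooled valuation = 3/4·18 + 1/4·6 = 15.
mediocre pays cost 10 for the prototype, so net payoff = 15 − 10 = 5.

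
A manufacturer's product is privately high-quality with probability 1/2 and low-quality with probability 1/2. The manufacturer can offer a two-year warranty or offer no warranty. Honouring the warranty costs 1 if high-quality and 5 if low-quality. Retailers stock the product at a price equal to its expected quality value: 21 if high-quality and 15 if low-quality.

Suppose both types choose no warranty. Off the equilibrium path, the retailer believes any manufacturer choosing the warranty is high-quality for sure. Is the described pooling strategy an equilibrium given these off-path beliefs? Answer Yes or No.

No

On path, the retailer holds the prior and pays 1/2·21 + 1/2·15 = 18. Off path (the warranty), believing high-quality, it pays 21.
high-quality: no warranty nets 18; the warranty nets 21 − 1 = 20. high-quality would deviate.
low-quality: no warranty nets 18; the warranty nets 21 − 5 = 16. low-quality stays.
A type deviates, so pooling fails.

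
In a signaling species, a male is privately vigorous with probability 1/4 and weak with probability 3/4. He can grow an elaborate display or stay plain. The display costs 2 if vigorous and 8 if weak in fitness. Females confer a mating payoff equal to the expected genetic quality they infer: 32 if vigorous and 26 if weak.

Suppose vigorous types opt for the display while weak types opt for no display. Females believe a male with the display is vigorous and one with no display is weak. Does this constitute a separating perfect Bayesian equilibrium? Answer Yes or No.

Under these beliefs, the display earns mating payoff 32 and no display earns mating payoff 26.
vigorous: the display nets 32 − 2 = 30; no display nets 26. vigorous prefers the display.
weak: the display nets 32 − 8 = 24; no display nets 26. weak prefers no display.
Neither type deviates, so the separating profile is an equilibrium.

Yes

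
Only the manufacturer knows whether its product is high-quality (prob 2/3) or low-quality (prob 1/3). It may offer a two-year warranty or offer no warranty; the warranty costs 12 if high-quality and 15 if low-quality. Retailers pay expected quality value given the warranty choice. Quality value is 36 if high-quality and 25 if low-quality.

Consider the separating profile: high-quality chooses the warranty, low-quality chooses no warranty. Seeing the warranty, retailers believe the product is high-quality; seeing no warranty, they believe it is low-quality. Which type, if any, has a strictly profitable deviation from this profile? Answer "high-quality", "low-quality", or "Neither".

high-quality

The warranty pays 36; no warranty pays 25.
high-quality: assigned the warranty, nets 36 − 12 = 24; deviating to no warranty nets 25.
low-quality: assigned no warranty, nets 25; deviating to the warranty nets 36 − 15 = 21.
The high-quality type gains 1 by deviating.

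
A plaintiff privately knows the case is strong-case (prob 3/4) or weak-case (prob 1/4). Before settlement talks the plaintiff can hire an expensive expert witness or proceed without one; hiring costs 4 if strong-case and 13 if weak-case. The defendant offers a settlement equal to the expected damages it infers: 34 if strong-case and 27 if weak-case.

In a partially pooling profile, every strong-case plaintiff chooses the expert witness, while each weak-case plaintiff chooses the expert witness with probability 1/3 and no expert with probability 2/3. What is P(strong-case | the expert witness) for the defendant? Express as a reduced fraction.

9/10

P(the expert witness) = (3/4)·1 + (1/4)·(1/3) = 5/6.
By Bayes' rule, P(strong-case | the expert witness) = (3/4) / (5/6) = 9/10.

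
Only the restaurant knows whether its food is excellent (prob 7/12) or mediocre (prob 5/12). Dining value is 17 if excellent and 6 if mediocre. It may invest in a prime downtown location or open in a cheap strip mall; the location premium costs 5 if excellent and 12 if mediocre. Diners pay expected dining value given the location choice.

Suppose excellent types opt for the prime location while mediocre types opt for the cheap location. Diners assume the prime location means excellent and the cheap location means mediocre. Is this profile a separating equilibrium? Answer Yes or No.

Yes

Under these beliefs, the prime location earns price premium 17 and the cheap location earns price premium 6.
excellent: the prime location nets 17 − 5 = 12; the cheap location nets 6. excellent prefers the prime location.
mediocre: the prime location nets 17 − 12 = 5; the cheap location nets 6. mediocre prefers the cheap location.
Neither type deviates, so the separating profile is an equilibrium.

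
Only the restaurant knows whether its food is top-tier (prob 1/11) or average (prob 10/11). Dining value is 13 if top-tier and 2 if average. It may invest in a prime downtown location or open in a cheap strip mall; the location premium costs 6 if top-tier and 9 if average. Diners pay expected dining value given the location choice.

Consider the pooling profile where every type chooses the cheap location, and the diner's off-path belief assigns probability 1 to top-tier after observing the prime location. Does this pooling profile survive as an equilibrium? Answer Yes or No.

On path, the diner holds the prior and pays 1/11·13 + 10/11·2 = 3. Off path (the prime location), believing top-tier, it pays 13.
top-tier: the cheap location nets 3; the prime location nets 13 − 6 = 7. top-tier would deviate.
average: the cheap location nets 3; the prime location nets 13 − 9 = 4. average would deviate.
A type deviates, so pooling fails.

No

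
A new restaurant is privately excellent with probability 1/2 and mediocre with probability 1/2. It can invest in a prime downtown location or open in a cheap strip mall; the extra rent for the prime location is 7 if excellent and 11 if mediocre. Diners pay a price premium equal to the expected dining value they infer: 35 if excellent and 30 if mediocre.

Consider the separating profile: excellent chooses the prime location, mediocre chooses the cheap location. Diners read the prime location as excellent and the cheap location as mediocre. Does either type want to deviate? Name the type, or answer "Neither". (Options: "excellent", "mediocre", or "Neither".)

excellent

The prime location pays 35; the cheap location pays 30.
excellent: assigned the prime location, nets 35 − 7 = 28; deviating to the cheap location nets 30.
mediocre: assigned the cheap location, nets 30; deviating to the prime location nets 35 − 11 = 24.
The excellent type gains 2 by deviating.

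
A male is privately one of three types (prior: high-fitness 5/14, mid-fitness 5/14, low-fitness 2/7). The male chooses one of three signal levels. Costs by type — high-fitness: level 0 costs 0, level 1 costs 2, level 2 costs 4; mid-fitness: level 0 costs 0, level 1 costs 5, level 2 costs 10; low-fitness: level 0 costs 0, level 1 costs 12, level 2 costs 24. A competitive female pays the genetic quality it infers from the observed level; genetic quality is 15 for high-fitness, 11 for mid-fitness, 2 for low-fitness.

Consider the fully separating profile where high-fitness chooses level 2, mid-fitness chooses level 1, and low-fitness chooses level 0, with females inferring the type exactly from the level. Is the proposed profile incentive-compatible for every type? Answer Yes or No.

Separating mating payoffs: level 2 → 15, level 1 → 11, level 0 → 2.
high-fitness (assigned level 2): level 0: 2 − 0 = 2; level 1: 11 − 2 = 9; level 2: 15 − 4 = 11. high-fitness stays.
mid-fitness (assigned level 1): level 0: 2 − 0 = 2; level 1: 11 − 5 = 6; level 2: 15 − 10 = 5. mid-fitness stays.
low-fitness (assigned level 0): level 0: 2 − 0 = 2; level 1: 11 − 12 = -1; level 2: 15 − 24 = -9. low-fitness stays.
Every type prefers its assigned level; separation holds.

Yes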